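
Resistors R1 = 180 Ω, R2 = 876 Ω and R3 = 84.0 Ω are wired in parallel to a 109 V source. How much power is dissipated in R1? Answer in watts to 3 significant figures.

Every branch has 109 V across it, so for R1 the power is simply V²/R.
P_R1 = V² / R1 = (109)² / 180 Ω = 66.01 W

66.0 W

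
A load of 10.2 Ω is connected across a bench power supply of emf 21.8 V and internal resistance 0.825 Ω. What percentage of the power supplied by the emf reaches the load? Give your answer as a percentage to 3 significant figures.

92.5 %

The source delivers εI, of which I²R reaches the load and I²r is lost; since I is common, η = R/(R+r).
η = R / (R + r) = 10.2 / (10.2 + 0.825) = 0.9252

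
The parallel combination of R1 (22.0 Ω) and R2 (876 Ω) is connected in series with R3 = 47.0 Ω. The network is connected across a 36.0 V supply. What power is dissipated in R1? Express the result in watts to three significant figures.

Collapse the R1‖R2 pair into one equivalent R_p; then R_p and R3 form a series string.
R_p = (22.0×876)/(22.0+876) = 21.46 Ω
R_total = R_p + 47.0 = 21.46 + 47.0 = 68.46 Ω
I = V / R_total = 36.0 / 68.46 = 0.5258 A
Voltage across the parallel pair: V_p = I × R_p = 0.5258 × 21.46 = 11.29 V
R1 sits across V_p; its power is V_p²/R.
P_R1 = (11.29)² / 22.0 = 5.789 W

5.79 W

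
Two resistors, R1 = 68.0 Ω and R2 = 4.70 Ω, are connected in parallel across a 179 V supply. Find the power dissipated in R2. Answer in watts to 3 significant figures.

6820 W

Every branch has 179 V across it, so for R2 the power is simply V²/R.
P_R2 = V² / R2 = (179)² / 4.70 Ω = 6817 W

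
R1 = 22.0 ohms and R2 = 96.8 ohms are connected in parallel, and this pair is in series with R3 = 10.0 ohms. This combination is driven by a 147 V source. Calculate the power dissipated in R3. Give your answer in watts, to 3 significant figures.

Reduce the parallel combination to a single R_p; the circuit then becomes R_p in series with the remaining resistor.
R_p = (22.0×96.8)/(22.0+96.8) = 17.93 Ω
R_total = R_p + 10.0 = 17.93 + 10.0 = 27.93 Ω
I = V / R_total = 147 / 27.93 = 5.264 A
R3 is the series element, so its power is I²R.
P_R3 = (5.264)² × 10.0 = 277.1 W

277 W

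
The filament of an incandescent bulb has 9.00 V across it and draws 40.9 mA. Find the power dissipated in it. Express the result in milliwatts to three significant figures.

368 mW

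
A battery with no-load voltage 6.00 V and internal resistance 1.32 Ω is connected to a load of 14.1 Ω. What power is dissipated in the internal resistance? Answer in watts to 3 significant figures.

0.200 W

The source's internal resistance is just another series element carrying I; its dissipation is I²r.
I = ε / (r + R) = 6.00 / (1.32 + 14.1) = 0.3891 A
P_int = I² r = (0.3891)² × 1.32 = 0.1999 W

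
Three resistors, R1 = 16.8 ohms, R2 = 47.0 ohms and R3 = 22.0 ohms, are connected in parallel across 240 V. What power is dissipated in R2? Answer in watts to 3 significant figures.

1230 W

Parallel branches share the same voltage; P = V²/R gives the branch power in one step.
P_R2 = V² / R2 = (240)² / 47.0 Ω = 1226 W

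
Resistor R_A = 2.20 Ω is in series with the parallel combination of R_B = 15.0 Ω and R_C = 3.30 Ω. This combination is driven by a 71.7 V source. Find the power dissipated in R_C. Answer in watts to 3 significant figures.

474 W

Replace R_B and R_C with their parallel equivalent so the circuit becomes R_A in series with R_p.
R_p = (15.0×3.30)/(15.0+3.30) = 2.705 Ω
R_total = 2.20 + 2.705 = 4.905 Ω
I = V / R_total = 71.7 / 4.905 = 14.62 A
Voltage across the parallel pair: V_p = I × R_p = 14.62 × 2.705 = 39.54 V
R_C sees V_p directly, so P = V_p² / R_C.
P_R_C = (39.54)² / 3.30 = 473.8 W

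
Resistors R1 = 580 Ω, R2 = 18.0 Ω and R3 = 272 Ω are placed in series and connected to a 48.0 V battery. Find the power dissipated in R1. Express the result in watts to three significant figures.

Since the resistors are in series they all carry the loop current I = V/R_total; the power in any one is I²R.
R_total = 580 + 18.0 + 272 = 870.0 Ω
I = V / R_total = 48.0 / 870.0 = 0.05517 A
P_R1 = I² × R1 = (0.05517)² × 580 = 1.766 W

1.77 W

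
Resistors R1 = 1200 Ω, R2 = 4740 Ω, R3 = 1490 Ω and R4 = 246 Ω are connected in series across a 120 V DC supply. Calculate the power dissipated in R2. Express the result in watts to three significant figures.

In a series string the same current flows through every resistor — find that current, then P = I²R for the one we want.
R_total = 1200 + 4740 + 1490 + 246 = 7676 Ω
I = V / R_total = 120 / 7676 = 0.01563 A
P_R2 = I² × R2 = (0.01563)² × 4740 = 1.158 W

1.16 W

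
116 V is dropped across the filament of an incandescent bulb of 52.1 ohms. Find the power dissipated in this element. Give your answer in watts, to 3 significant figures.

258 W

With V across and R both known, P = V²/R gives the dissipation directly.
P = (116 V)² / 52.1 Ω = 258.3 W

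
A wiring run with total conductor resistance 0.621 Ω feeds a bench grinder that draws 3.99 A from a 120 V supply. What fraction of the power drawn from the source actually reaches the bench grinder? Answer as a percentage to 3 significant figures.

97.9 %

The wiring run carries the full 3.99 A.
P_line = I² R_line = (3.990)² × 0.621 = 9.886 W
P_source = V I = 120 × 3.990 = 478.8 W; P_load = 468.9 W
η = P_load / P_source = 468.9 / 478.8 = 0.9794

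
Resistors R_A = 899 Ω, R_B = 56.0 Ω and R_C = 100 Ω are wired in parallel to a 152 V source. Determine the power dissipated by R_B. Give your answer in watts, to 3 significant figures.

The supply voltage appears across each parallel branch — just use P = V²/R_B.
P_R_B = V² / R_B = (152)² / 56.0 Ω = 412.6 W

413 W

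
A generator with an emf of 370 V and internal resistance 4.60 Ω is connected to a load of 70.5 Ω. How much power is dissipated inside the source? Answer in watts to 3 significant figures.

112 W

The internal resistance carries the same current as the load; P_int = I²r.
I = ε / (r + R) = 370 / (4.60 + 70.5) = 4.927 A
P_int = I² r = (4.927)² × 4.60 = 111.7 W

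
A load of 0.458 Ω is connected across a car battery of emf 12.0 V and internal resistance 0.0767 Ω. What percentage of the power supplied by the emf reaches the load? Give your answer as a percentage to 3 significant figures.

η = P_load/(P_load+P_int) = I²R/(I²R+I²r) = R/(R+r) — the I² cancels for series elements.
η = R / (R + r) = 0.458 / (0.458 + 0.0767) = 0.8566

85.7 %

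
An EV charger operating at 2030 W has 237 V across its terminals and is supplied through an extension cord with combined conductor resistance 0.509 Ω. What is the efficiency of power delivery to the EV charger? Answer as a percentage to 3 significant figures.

I = P / V = 2030 / 237 = 8.565 A through the extension cord.
P_line = I² R_line = (8.565)² × 0.509 = 37.34 W
P_source = P_load + P_line = 2030 + 37.34 = 2067 W
η = P_load / P_source = 2030 / 2067 = 0.9819

98.2 %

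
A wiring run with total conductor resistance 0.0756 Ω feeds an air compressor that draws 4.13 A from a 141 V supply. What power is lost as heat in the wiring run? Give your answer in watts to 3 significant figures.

1.29 W

Line loss is just I²R for the cable — we know both I and R_line directly.
The wiring run carries the full 4.13 A.
P_line = I² R_line = (4.130)² × 0.0756 = 1.290 W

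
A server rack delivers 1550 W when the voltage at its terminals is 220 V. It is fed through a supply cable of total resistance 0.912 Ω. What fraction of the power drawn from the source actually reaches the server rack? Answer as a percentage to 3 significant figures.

97.2 %

I = P / V = 1550 / 220 = 7.045 A through the supply cable.
P_line = I² R_line = (7.045)² × 0.912 = 45.27 W
P_source = P_load + P_line = 1550 + 45.27 = 1595 W
η = P_load / P_source = 1550 / 1595 = 0.9716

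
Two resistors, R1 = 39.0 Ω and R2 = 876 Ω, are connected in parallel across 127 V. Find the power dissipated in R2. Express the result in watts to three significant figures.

18.4 W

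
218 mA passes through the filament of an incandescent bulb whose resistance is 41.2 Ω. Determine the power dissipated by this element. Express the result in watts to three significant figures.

Current and resistance are given, so P = I²R is the direct form.
P = (0.2180 A)² × 41.2 Ω = 1.958 W

1.96 W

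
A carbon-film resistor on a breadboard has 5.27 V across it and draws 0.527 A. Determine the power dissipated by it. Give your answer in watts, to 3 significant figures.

2.78 W

With V and I both given, power follows immediately from P = V I.
P = 5.27 V × 0.5270 A = 2.777 W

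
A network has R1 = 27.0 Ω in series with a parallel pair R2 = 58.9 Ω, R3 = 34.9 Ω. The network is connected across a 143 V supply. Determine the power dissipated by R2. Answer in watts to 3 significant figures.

69.7 W

Collapse R2‖R3 to a single equivalent, reducing the network to two series elements.
R_p = (58.9×34.9)/(58.9+34.9) = 21.91 Ω
R_total = 27.0 + 21.91 = 48.91 Ω
I = V / R_total = 143 / 48.91 = 2.923 A
Voltage across the parallel pair: V_p = I × R_p = 2.923 × 21.91 = 64.07 V
R2 is across V_p, so use P = V²/R for that branch.
P_R2 = (64.07)² / 58.9 = 69.69 W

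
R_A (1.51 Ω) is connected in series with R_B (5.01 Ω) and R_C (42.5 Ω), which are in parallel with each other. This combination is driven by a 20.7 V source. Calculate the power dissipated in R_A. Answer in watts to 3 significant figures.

18.0 W

Replace R_B and R_C with their parallel equivalent so the circuit becomes R_A in series with R_p.
R_p = (5.01×42.5)/(5.01+42.5) = 4.482 Ω
R_total = 1.51 + 4.482 = 5.992 Ω
I = V / R_total = 20.7 / 5.992 = 3.455 A
All the current flows through R_A; use P = I²R.
P_R_A = (3.455)² × 1.51 = 18.02 W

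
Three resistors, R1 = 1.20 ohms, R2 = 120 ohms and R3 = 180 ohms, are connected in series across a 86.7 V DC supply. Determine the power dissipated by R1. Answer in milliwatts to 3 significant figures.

99.4 mW

Every series element carries the same I. Get I from the total resistance, then P = I² × R1.
R_total = 1.20 + 120 + 180 = 301.2 Ω
I = V / R_total = 86.7 / 301.2 = 0.2878 A
P_R1 = I² × R1 = (0.2878)² × 1.20 = 0.09943 W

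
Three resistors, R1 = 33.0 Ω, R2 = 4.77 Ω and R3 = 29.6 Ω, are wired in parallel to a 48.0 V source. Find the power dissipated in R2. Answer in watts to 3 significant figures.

483 W

Every branch has 48.0 V across it, so for R2 the power is simply V²/R.
P_R2 = V² / R2 = (48.0)² / 4.77 Ω = 483.0 W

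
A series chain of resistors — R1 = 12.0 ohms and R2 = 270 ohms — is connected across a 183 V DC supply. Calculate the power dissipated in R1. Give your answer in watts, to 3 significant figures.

5.05 W

The current is common to all series resistors; compute it, then apply P = I²R for the target.
R_total = 12.0 + 270 = 282.0 Ω
I = V / R_total = 183 / 282.0 = 0.6489 A
P_R1 = I² × R1 = (0.6489)² × 12.0 = 5.053 W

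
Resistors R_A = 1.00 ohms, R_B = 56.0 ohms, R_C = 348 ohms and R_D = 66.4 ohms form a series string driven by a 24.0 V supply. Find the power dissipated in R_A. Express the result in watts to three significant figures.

0.00259 W

Every series element carries the same I. Get I from the total resistance, then P = I² × R_A.
R_total = 1.00 + 56.0 + 348 + 66.4 = 471.4 Ω
I = V / R_total = 24.0 / 471.4 = 0.05091 A
P_R_A = I² × R_A = (0.05091)² × 1.00 = 0.002592 W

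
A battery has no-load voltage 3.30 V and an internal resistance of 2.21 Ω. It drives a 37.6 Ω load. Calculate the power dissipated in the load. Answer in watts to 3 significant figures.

Find the circuit current first, then P = I²R for the load (series elements share I).
I = ε / (r + R) = 3.30 / (2.21 + 37.6) = 0.08289 A
P_load = I² R = (0.08289)² × 37.6 = 0.2584 W

0.258 W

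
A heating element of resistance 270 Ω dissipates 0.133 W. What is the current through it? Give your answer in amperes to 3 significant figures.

Inverting the appropriate power form: I = √(P / R).
I = √(0.133 / 270) = 0.02219 A

0.0222 A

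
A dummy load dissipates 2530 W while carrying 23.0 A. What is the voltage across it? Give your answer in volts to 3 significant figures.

110 V

From P = V I = I²R = V²/R, with the two given quantities we get V = P / I.
V = 2530 / 23.00 = 110.0 V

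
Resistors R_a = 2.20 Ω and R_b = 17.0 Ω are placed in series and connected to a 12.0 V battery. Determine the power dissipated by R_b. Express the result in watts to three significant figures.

Every series element carries the same I. Get I from the total resistance, then P = I² × R_b.
R_total = 2.20 + 17.0 = 19.20 Ω
I = V / R_total = 12.0 / 19.20 = 0.6250 A
P_R_b = I² × R_b = (0.6250)² × 17.0 = 6.641 W

6.64 W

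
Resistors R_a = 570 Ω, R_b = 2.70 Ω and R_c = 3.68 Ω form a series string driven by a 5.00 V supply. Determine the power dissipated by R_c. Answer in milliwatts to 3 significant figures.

0.277 mW

Series elements share the same current, so find I first, then use P = I²R.
R_total = 570 + 2.70 + 3.68 = 576.4 Ω
I = V / R_total = 5.00 / 576.4 = 0.008675 A
P_R_c = I² × R_c = (0.008675)² × 3.68 = 0.0002769 W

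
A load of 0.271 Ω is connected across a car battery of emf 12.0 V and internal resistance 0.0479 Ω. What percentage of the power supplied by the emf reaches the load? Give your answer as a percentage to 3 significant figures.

85.0 %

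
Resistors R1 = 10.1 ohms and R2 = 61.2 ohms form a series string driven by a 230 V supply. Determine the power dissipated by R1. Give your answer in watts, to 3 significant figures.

105 W

In a series string the same current flows through every resistor — find that current, then P = I²R for the one we want.
R_total = 10.1 + 61.2 = 71.30 Ω
I = V / R_total = 230 / 71.30 = 3.226 A
P_R1 = I² × R1 = (3.226)² × 10.1 = 105.1 W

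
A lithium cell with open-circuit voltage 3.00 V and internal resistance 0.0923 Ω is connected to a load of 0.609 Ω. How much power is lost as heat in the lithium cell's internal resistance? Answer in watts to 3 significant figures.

1.69 W

The source's internal resistance is just another series element carrying I; its dissipation is I²r.
I = ε / (r + R) = 3.00 / (0.0923 + 0.609) = 4.278 A
P_int = I² r = (4.278)² × 0.0923 = 1.689 W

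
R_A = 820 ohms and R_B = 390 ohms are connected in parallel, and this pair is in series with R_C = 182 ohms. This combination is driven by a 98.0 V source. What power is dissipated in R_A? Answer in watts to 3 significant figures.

Reduce the parallel combination to a single R_p; the circuit then becomes R_p in series with the remaining resistor.
R_p = (820×390)/(820+390) = 264.3 Ω
R_total = R_p + 182 = 264.3 + 182 = 446.3 Ω
I = V / R_total = 98.0 / 446.3 = 0.2196 A
Voltage across the parallel pair: V_p = I × R_p = 0.2196 × 264.3 = 58.04 V
Use P = V²/R for R_A with V = V_p.
P_R_A = (58.04)² / 820 = 4.107 W

4.11 W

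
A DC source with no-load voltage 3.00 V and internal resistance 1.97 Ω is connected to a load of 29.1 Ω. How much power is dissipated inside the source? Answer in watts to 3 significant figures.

0.0184 W

The internal resistance carries the same current as the load; P_int = I²r.
I = ε / (r + R) = 3.00 / (1.97 + 29.1) = 0.09656 A
P_int = I² r = (0.09656)² × 1.97 = 0.01837 W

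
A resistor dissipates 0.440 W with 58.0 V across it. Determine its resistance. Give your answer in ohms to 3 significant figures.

7650 Ω

Rearranging the power relation for the two known quantities gives R = V² / P.
R = (58.0)² / 0.440 = 7645 Ω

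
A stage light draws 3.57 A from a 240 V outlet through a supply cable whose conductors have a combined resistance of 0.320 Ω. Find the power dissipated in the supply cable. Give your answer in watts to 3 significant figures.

The supply cable and load are in series, so the same current flows in both; the loss is I²R_line.
The supply cable carries the full 3.57 A.
P_line = I² R_line = (3.570)² × 0.320 = 4.078 W

4.08 W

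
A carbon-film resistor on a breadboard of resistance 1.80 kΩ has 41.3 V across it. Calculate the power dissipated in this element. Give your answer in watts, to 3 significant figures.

0.948 W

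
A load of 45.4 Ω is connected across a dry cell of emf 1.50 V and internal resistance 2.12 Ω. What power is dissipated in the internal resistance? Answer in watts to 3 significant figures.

0.00211 W

r is in series with the load, so it carries the full circuit current — the loss in it is I²r.
I = ε / (r + R) = 1.50 / (2.12 + 45.4) = 0.03157 A
P_int = I² r = (0.03157)² × 2.12 = 0.002112 W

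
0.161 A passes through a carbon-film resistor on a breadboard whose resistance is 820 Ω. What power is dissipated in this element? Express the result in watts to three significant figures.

21.3 W

Knowing I and R, the power is just I²R — no need to find V first.
P = (0.1610 A)² × 820 Ω = 21.26 W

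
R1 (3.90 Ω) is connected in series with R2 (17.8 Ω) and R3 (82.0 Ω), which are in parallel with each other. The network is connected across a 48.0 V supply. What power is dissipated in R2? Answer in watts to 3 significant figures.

80.7 W

Collapse R2‖R3 to a single equivalent, reducing the network to two series elements.
R_p = (17.8×82.0)/(17.8+82.0) = 14.63 Ω
R_total = 3.90 + 14.63 = 18.53 Ω
I = V / R_total = 48.0 / 18.53 = 2.591 A
Voltage across the parallel pair: V_p = I × R_p = 2.591 × 14.63 = 37.89 V
R2 is across V_p, so use P = V²/R for that branch.
P_R2 = (37.89)² / 17.8 = 80.68 W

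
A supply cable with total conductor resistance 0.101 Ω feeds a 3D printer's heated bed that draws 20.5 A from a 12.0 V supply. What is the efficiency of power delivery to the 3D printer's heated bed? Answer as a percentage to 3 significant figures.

82.7 %

The supply cable carries the full 20.5 A.
P_line = I² R_line = (20.50)² × 0.101 = 42.45 W
P_source = V I = 12.0 × 20.50 = 246.0 W; P_load = 203.6 W
η = P_load / P_source = 203.6 / 246.0 = 0.8275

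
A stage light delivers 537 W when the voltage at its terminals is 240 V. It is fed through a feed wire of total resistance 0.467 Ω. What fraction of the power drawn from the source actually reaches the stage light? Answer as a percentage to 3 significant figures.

99.6 %

I = P / V = 537 / 240 = 2.237 A through the feed wire.
P_line = I² R_line = (2.237)² × 0.467 = 2.338 W
P_source = P_load + P_line = 537.0 + 2.338 = 539.3 W
η = P_load / P_source = 537.0 / 539.3 = 0.9957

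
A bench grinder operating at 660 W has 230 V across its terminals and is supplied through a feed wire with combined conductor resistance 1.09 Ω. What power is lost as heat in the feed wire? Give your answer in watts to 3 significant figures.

The feed wire is a series resistance carrying the load current; its dissipation is I²R_line.
I = P / V = 660 / 230 = 2.870 A through the feed wire.
P_line = I² R_line = (2.870)² × 1.09 = 8.976 W

8.98 W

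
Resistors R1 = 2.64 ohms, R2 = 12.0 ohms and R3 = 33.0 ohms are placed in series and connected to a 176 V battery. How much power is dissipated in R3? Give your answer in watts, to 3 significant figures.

In a series string the same current flows through every resistor — find that current, then P = I²R for the one we want.
R_total = 2.64 + 12.0 + 33.0 = 47.64 Ω
I = V / R_total = 176 / 47.64 = 3.694 A
P_R3 = I² × R3 = (3.694)² × 33.0 = 450.4 W

450 W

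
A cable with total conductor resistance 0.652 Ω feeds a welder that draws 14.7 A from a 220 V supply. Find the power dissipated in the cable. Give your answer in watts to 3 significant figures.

141 W

The cable and load are in series, so the same current flows in both; the loss is I²R_line.
The cable carries the full 14.7 A.
P_line = I² R_line = (14.70)² × 0.652 = 140.9 W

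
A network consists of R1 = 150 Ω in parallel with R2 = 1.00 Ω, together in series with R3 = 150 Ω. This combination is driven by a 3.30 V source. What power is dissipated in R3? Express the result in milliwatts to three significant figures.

71.6 mW

First find R_p for the parallel pair, then treat R_p + R3 as a series loop.
R_p = (150×1.00)/(150+1.00) = 0.9934 Ω
R_total = R_p + 150 = 0.9934 + 150 = 151.0 Ω
I = V / R_total = 3.30 / 151.0 = 0.02186 A
R3 is the series element, so its power is I²R.
P_R3 = (0.02186)² × 150 = 0.07165 W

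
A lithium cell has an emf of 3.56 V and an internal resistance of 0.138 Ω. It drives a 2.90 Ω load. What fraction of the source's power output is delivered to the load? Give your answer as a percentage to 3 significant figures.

95.5 %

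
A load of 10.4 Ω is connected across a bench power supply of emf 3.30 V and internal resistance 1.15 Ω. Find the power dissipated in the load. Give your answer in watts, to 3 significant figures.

0.849 W

Load and internal resistance form a series loop — compute the loop current, then the load power via I²R.
I = ε / (r + R) = 3.30 / (1.15 + 10.4) = 0.2857 A
P_load = I² R = (0.2857)² × 10.4 = 0.8490 W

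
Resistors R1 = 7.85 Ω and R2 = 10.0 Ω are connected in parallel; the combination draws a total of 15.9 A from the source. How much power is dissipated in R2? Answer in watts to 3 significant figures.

489 W

Only the total current is stated, so first find the parallel equivalent to get the voltage across the combination.
1/R_eq = 1/7.85 + 1/10.0 ⇒ R_eq = 4.398 Ω
V = I_total × R_eq = 15.90 × 4.398 = 69.92 V
P_R2 = V² / R2 = (69.92)² / 10.0 = 488.9 W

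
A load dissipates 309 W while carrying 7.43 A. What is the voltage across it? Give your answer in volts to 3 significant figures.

From P = V I = I²R = V²/R, with the two given quantities we get V = P / I.
V = 309 / 7.430 = 41.59 V

41.6 V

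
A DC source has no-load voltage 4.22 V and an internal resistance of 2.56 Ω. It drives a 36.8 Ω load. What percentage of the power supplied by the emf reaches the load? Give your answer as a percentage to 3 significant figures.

The source delivers εI, of which I²R reaches the load and I²r is lost; since I is common, η = R/(R+r).
η = R / (R + r) = 36.8 / (36.8 + 2.56) = 0.9350

93.5 %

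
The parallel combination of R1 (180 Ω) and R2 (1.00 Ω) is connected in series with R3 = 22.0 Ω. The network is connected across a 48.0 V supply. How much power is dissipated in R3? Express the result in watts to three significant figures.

First find R_p for the parallel pair, then treat R_p + R3 as a series loop.
R_p = (180×1.00)/(180+1.00) = 0.9945 Ω
R_total = R_p + 22.0 = 0.9945 + 22.0 = 22.99 Ω
I = V / R_total = 48.0 / 22.99 = 2.087 A
R3 is the series element, so its power is I²R.
P_R3 = (2.087)² × 22.0 = 95.86 W

95.9 W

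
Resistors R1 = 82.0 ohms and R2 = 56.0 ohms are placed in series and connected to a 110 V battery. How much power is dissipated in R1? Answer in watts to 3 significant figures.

Since the resistors are in series they all carry the loop current I = V/R_total; the power in any one is I²R.
R_total = 82.0 + 56.0 = 138.0 Ω
I = V / R_total = 110 / 138.0 = 0.7971 A
P_R1 = I² × R1 = (0.7971)² × 82.0 = 52.10 W

52.1 W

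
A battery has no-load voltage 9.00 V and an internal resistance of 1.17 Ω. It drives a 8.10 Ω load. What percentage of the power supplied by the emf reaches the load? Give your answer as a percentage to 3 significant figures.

87.4 %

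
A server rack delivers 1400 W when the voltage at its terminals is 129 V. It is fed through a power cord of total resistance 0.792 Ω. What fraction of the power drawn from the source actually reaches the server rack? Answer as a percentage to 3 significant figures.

93.8 %

I = P / V = 1400 / 129 = 10.85 A through the power cord.
P_line = I² R_line = (10.85)² × 0.792 = 93.28 W
P_source = P_load + P_line = 1400 + 93.28 = 1493 W
η = P_load / P_source = 1400 / 1493 = 0.9375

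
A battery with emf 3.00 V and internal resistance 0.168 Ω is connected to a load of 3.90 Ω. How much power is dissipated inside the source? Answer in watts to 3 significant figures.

r is in series with the load, so it carries the full circuit current — the loss in it is I²r.
I = ε / (r + R) = 3.00 / (0.168 + 3.90) = 0.7375 A
P_int = I² r = (0.7375)² × 0.168 = 0.09137 W

0.0914 W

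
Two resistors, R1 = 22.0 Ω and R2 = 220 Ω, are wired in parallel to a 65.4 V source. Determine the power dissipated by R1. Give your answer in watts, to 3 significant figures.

194 W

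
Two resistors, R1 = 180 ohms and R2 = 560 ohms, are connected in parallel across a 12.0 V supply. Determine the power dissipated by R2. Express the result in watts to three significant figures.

0.257 W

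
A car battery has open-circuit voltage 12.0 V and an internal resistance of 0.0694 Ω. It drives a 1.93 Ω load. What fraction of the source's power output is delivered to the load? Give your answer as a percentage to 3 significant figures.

96.5 %

Both r and R carry the same current, so the power split is just the resistance split: η = R/(R+r).
η = R / (R + r) = 1.93 / (1.93 + 0.0694) = 0.9653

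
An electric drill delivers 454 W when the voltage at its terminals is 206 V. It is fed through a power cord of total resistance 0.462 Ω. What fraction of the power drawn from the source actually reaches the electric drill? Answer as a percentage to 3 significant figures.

I = P / V = 454 / 206 = 2.204 A through the power cord.
P_line = I² R_line = (2.204)² × 0.462 = 2.244 W
P_source = P_load + P_line = 454.0 + 2.244 = 456.2 W
η = P_load / P_source = 454.0 / 456.2 = 0.9951

99.5 %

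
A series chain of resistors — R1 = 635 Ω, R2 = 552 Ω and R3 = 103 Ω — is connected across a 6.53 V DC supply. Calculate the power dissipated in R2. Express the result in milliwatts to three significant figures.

14.1 mW

In a series string the same current flows through every resistor — find that current, then P = I²R for the one we want.
R_total = 635 + 552 + 103 = 1290 Ω
I = V / R_total = 6.53 / 1290 = 0.005062 A
P_R2 = I² × R2 = (0.005062)² × 552 = 0.01414 W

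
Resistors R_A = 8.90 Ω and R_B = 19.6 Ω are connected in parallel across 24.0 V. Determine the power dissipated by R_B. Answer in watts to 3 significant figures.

29.4 W

Parallel branches share the same voltage; P = V²/R gives the branch power in one step.
P_R_B = V² / R_B = (24.0)² / 19.6 Ω = 29.39 W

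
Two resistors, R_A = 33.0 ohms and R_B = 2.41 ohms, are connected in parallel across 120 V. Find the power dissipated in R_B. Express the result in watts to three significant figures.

5980 W

Parallel branches share the same voltage; P = V²/R gives the branch power in one step.
P_R_B = V² / R_B = (120)² / 2.41 Ω = 5975 W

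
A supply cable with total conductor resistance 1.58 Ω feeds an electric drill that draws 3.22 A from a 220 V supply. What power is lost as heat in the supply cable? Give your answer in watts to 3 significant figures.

16.4 W

The supply cable is a series resistance carrying the load current; its dissipation is I²R_line.
The supply cable carries the full 3.22 A.
P_line = I² R_line = (3.220)² × 1.58 = 16.38 W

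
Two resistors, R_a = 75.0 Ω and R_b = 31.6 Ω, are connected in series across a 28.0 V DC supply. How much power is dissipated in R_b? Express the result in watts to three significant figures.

2.18 W

The current is common to all series resistors; compute it, then apply P = I²R for the target.
R_total = 75.0 + 31.6 = 106.6 Ω
I = V / R_total = 28.0 / 106.6 = 0.2627 A
P_R_b = I² × R_b = (0.2627)² × 31.6 = 2.180 W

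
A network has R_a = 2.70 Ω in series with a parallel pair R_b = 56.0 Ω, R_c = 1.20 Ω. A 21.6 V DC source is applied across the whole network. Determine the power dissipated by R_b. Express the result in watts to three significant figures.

Collapse R_b‖R_c to a single equivalent, reducing the network to two series elements.
R_p = (56.0×1.20)/(56.0+1.20) = 1.175 Ω
R_total = 2.70 + 1.175 = 3.875 Ω
I = V / R_total = 21.6 / 3.875 = 5.574 A
Voltage across the parallel pair: V_p = I × R_p = 5.574 × 1.175 = 6.549 V
R_b is across V_p, so use P = V²/R for that branch.
P_R_b = (6.549)² / 56.0 = 0.7659 W

0.766 W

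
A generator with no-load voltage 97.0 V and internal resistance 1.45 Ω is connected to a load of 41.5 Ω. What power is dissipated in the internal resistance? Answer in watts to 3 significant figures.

Internal loss is I²r, with I set by the total series resistance r+R.
I = ε / (r + R) = 97.0 / (1.45 + 41.5) = 2.258 A
P_int = I² r = (2.258)² × 1.45 = 7.396 W

7.40 W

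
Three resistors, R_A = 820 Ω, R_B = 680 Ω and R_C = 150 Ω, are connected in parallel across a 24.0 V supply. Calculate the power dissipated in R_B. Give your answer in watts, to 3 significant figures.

R_B sits directly across the source, so P = V²/R with V = 24.0 V.
P_R_B = V² / R_B = (24.0)² / 680 Ω = 0.8471 W

0.847 W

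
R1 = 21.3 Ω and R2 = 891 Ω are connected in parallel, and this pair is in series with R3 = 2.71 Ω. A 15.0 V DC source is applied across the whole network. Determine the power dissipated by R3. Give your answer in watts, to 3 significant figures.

Reduce the parallel combination to a single R_p; the circuit then becomes R_p in series with the remaining resistor.
R_p = (21.3×891)/(21.3+891) = 20.80 Ω
R_total = R_p + 2.71 = 20.80 + 2.71 = 23.51 Ω
I = V / R_total = 15.0 / 23.51 = 0.6380 A
R3 carries the full series current, so P = I²R.
P_R3 = (0.6380)² × 2.71 = 1.103 W

1.10 W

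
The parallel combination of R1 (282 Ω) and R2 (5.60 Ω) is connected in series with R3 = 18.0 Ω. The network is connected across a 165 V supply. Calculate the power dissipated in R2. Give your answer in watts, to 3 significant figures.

Collapse the R1‖R2 pair into one equivalent R_p; then R_p and R3 form a series string.
R_p = (282×5.60)/(282+5.60) = 5.491 Ω
R_total = R_p + 18.0 = 5.491 + 18.0 = 23.49 Ω
I = V / R_total = 165 / 23.49 = 7.024 A
Voltage across the parallel pair: V_p = I × R_p = 7.024 × 5.491 = 38.57 V
Use P = V²/R for R2 with V = V_p.
P_R2 = (38.57)² / 5.60 = 265.6 W

266 W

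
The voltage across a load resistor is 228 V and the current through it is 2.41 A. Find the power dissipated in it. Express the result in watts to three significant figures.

V and I are known directly — P = V I, no intermediate step needed.
P = 228 V × 2.410 A = 549.5 W

549 W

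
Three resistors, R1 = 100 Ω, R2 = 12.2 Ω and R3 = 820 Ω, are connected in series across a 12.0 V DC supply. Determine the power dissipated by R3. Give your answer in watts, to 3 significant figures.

Series elements share the same current, so find I first, then use P = I²R.
R_total = 100 + 12.2 + 820 = 932.2 Ω
I = V / R_total = 12.0 / 932.2 = 0.01287 A
P_R3 = I² × R3 = (0.01287)² × 820 = 0.1359 W

0.136 W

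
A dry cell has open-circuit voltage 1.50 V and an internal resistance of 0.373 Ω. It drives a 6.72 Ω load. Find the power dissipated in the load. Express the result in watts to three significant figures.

Find the circuit current first, then P = I²R for the load (series elements share I).
I = ε / (r + R) = 1.50 / (0.373 + 6.72) = 0.2115 A
P_load = I² R = (0.2115)² × 6.72 = 0.3005 W

0.301 W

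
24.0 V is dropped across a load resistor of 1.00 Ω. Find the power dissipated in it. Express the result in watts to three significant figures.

576 W

Voltage and resistance are given, so P = V²/R is the one-step route.
P = (24.0 V)² / 1.00 Ω = 576.0 W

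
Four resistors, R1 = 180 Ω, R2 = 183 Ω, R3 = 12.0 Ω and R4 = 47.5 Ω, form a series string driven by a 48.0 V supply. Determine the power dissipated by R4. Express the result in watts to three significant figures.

Every series element carries the same I. Get I from the total resistance, then P = I² × R4.
R_total = 180 + 183 + 12.0 + 47.5 = 422.5 Ω
I = V / R_total = 48.0 / 422.5 = 0.1136 A
P_R4 = I² × R4 = (0.1136)² × 47.5 = 0.6131 W

0.613 W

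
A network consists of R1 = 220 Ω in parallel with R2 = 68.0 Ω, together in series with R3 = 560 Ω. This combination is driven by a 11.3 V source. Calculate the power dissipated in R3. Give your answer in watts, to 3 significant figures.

0.191 W

Reduce the parallel combination to a single R_p; the circuit then becomes R_p in series with the remaining resistor.
R_p = (220×68.0)/(220+68.0) = 51.94 Ω
R_total = R_p + 560 = 51.94 + 560 = 611.9 Ω
I = V / R_total = 11.3 / 611.9 = 0.01847 A
R3 carries the full series current, so P = I²R.
P_R3 = (0.01847)² × 560 = 0.1910 W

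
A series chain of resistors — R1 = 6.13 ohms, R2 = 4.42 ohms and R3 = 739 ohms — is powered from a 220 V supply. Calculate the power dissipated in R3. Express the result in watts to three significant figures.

63.7 W

Since the resistors are in series they all carry the loop current I = V/R_total; the power in any one is I²R.
R_total = 6.13 + 4.42 + 739 = 749.5 Ω
I = V / R_total = 220 / 749.5 = 0.2935 A
P_R3 = I² × R3 = (0.2935)² × 739 = 63.66 W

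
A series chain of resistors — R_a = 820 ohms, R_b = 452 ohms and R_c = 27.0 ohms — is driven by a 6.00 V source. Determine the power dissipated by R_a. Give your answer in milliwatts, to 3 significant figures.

Since the resistors are in series they all carry the loop current I = V/R_total; the power in any one is I²R.
R_total = 820 + 452 + 27.0 = 1299 Ω
I = V / R_total = 6.00 / 1299 = 0.004619 A
P_R_a = I² × R_a = (0.004619)² × 820 = 0.01749 W

17.5 mW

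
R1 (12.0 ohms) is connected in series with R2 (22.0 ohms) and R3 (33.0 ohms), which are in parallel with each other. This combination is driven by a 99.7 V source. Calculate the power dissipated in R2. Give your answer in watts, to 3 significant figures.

124 W

Reduce the parallel pair to R_p first; the network is then a simple series string.
R_p = (22.0×33.0)/(22.0+33.0) = 13.20 Ω
R_total = 12.0 + 13.20 = 25.20 Ω
I = V / R_total = 99.7 / 25.20 = 3.956 A
Voltage across the parallel pair: V_p = I × R_p = 3.956 × 13.20 = 52.22 V
R2 sees V_p directly, so P = V_p² / R2.
P_R2 = (52.22)² / 22.0 = 124.0 W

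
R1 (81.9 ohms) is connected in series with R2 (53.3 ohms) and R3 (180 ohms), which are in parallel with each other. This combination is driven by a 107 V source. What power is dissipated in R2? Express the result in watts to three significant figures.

24.0 W

Replace R2 and R3 with their parallel equivalent so the circuit becomes R1 in series with R_p.
R_p = (53.3×180)/(53.3+180) = 41.12 Ω
R_total = 81.9 + 41.12 = 123.0 Ω
I = V / R_total = 107 / 123.0 = 0.8698 A
Voltage across the parallel pair: V_p = I × R_p = 0.8698 × 41.12 = 35.77 V
R2 sees V_p directly, so P = V_p² / R2.
P_R2 = (35.77)² / 53.3 = 24.00 W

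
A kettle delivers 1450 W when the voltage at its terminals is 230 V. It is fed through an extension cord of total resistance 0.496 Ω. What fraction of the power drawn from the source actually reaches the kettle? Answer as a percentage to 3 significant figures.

98.7 %

I = P / V = 1450 / 230 = 6.304 A through the extension cord.
P_line = I² R_line = (6.304)² × 0.496 = 19.71 W
P_source = P_load + P_line = 1450 + 19.71 = 1470 W
η = P_load / P_source = 1450 / 1470 = 0.9866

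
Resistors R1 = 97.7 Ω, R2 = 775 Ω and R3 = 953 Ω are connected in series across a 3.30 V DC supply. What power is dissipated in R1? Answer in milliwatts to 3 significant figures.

0.319 mW

Every series element carries the same I. Get I from the total resistance, then P = I² × R1.
R_total = 97.7 + 775 + 953 = 1826 Ω
I = V / R_total = 3.30 / 1826 = 0.001808 A
P_R1 = I² × R1 = (0.001808)² × 97.7 = 0.0003192 W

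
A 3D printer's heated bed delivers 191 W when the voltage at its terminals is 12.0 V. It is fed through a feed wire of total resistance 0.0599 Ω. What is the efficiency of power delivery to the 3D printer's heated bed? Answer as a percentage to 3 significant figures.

I = P / V = 191 / 12.0 = 15.92 A through the feed wire.
P_line = I² R_line = (15.92)² × 0.0599 = 15.18 W
P_source = P_load + P_line = 191.0 + 15.18 = 206.2 W
η = P_load / P_source = 191.0 / 206.2 = 0.9264

92.6 %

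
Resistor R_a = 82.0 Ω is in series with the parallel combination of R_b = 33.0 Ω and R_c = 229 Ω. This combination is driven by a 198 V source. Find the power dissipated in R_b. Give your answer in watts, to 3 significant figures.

80.4 W

First combine the parallel branches into one equivalent R_p, then R_a + R_p is a series pair.
R_p = (33.0×229)/(33.0+229) = 28.84 Ω
R_total = 82.0 + 28.84 = 110.8 Ω
I = V / R_total = 198 / 110.8 = 1.786 A
Voltage across the parallel pair: V_p = I × R_p = 1.786 × 28.84 = 51.52 V
R_b is across V_p, so use P = V²/R for that branch.
P_R_b = (51.52)² / 33.0 = 80.44 W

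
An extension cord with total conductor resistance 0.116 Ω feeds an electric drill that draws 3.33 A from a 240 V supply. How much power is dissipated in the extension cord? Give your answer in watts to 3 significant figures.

Line loss is just I²R for the cable — we know both I and R_line directly.
The extension cord carries the full 3.33 A.
P_line = I² R_line = (3.330)² × 0.116 = 1.286 W

1.29 W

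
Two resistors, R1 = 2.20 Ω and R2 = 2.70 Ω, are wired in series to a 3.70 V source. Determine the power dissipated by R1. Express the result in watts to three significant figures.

Since the resistors are in series they all carry the loop current I = V/R_total; the power in any one is I²R.
R_total = 2.20 + 2.70 = 4.900 Ω
I = V / R_total = 3.70 / 4.900 = 0.7551 A
P_R1 = I² × R1 = (0.7551)² × 2.20 = 1.254 W

1.25 W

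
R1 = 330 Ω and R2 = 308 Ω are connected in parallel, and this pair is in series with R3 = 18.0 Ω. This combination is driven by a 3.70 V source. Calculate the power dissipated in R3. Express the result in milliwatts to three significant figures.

Combine R1 and R2 into their parallel equivalent first, reducing the network to two series resistors.
R_p = (330×308)/(330+308) = 159.3 Ω
R_total = R_p + 18.0 = 159.3 + 18.0 = 177.3 Ω
I = V / R_total = 3.70 / 177.3 = 0.02087 A
All the supply current flows through R3; use P = I²R3.
P_R3 = (0.02087)² × 18.0 = 0.007838 W

7.84 mW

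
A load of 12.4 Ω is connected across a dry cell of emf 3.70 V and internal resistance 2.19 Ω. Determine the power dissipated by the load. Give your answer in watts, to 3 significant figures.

0.797 W

Find the circuit current first, then P = I²R for the load (series elements share I).
I = ε / (r + R) = 3.70 / (2.19 + 12.4) = 0.2536 A
P_load = I² R = (0.2536)² × 12.4 = 0.7975 W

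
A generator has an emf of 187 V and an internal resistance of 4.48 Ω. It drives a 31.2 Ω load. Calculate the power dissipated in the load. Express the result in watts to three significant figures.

857 W

With r and R in series, I = ε/(r+R); the load dissipates I²R.
I = ε / (r + R) = 187 / (4.48 + 31.2) = 5.241 A
P_load = I² R = (5.241)² × 31.2 = 857.0 W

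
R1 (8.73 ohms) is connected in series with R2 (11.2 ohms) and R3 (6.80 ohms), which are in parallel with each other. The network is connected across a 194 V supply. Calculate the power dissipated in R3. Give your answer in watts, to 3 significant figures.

590 W

Replace R2 and R3 with their parallel equivalent so the circuit becomes R1 in series with R_p.
R_p = (11.2×6.80)/(11.2+6.80) = 4.231 Ω
R_total = 8.73 + 4.231 = 12.96 Ω
I = V / R_total = 194 / 12.96 = 14.97 A
Voltage across the parallel pair: V_p = I × R_p = 14.97 × 4.231 = 63.33 V
R3 is across V_p, so use P = V²/R for that branch.
P_R3 = (63.33)² / 6.80 = 589.8 W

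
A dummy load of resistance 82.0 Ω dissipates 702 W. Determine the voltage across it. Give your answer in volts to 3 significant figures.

240 V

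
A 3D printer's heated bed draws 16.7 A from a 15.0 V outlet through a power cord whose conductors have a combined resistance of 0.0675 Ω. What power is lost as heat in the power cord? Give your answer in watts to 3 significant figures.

18.8 W

The power cord and load are in series, so the same current flows in both; the loss is I²R_line.
The power cord carries the full 16.7 A.
P_line = I² R_line = (16.70)² × 0.0675 = 18.83 W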